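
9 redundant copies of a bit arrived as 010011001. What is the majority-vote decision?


Ones: 4 out of 9
Threshold: 5

0 (4/9 voted 1)


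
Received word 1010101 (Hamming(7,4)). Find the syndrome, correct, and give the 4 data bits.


Syndrome = 0: no error detected

Data: 1101 (no errors)


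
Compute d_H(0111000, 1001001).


XOR: 1110001
Count of 1s: 4

4


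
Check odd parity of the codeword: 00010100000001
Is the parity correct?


Number of 1s: 3

Yes, parity is correct (3 ones)


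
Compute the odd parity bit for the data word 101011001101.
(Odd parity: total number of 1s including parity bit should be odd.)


Number of 1s in data: 7
Parity bit: 0

0


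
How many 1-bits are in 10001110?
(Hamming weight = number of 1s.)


Counting 1s in 10001110

4


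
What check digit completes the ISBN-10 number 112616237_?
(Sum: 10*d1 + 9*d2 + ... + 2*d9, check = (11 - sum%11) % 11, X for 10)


Weighted sum: 144
144 mod 11 = 1

Check digit: X


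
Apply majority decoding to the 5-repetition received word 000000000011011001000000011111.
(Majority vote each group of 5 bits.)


Groups: 00000, 00000, 11011, 00100, 00000, 11111
Majority votes: 001001

001001


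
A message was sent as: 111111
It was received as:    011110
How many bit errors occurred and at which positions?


XOR: 100001

2 error(s) at position(s): 0, 5


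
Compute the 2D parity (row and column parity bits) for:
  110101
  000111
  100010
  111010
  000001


Row parities: 01001
Column parities: 101011

Row P: 01001, Col P: 101011, Corner: 0


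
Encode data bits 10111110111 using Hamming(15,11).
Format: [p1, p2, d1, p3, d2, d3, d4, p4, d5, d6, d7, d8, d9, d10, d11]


Parity bits: p1=0, p2=1, p3=1, p4=0

011101101110111


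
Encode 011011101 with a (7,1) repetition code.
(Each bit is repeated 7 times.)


Each bit -> 7 copies

000000011111111111111000000011111111111111111111100000001111111


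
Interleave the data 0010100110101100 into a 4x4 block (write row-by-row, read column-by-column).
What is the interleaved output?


Matrix:
  0010
  1001
  1010
  1100
Read columns: 0111000110100100

0111000110100100


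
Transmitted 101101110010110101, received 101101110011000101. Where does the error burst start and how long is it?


XOR: 000000000001110000

Burst at position 11, length 3


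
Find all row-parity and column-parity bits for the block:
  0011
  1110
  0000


Row parities: 010
Column parities: 1101

Row P: 010, Col P: 1101, Corner: 1


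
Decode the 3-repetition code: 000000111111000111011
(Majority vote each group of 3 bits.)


Groups: 000, 000, 111, 111, 000, 111, 011
Majority votes: 0011011

0011011


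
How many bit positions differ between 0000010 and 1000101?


XOR: 1000111
Count of 1s: 4

4


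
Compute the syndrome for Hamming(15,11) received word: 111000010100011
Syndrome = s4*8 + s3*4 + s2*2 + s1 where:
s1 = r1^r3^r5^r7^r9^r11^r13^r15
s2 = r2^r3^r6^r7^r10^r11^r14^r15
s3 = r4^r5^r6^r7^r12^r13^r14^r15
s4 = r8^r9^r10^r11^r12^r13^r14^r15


s1=1, s2=1, s3=0, s4=0

Syndrome = 3 (error at position 3)


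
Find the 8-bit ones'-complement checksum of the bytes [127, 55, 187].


Sum = 369 mod 256 = 113
Complement = 142

142


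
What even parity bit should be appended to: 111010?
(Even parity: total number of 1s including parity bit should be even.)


Number of 1s in data: 4
Parity bit: 0

0


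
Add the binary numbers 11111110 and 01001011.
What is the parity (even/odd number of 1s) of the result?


11111110 = 254
01001011 = 75
Sum = 329 = 101001001
1s count = 4

even parity (4 ones in 101001001)


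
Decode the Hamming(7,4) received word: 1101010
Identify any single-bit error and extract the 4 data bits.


Syndrome = 1: error at position 1

Data: 0010 (corrected bit 1)


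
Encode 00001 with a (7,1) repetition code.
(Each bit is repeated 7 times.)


Each bit -> 7 copies

00000000000000000000000000001111111


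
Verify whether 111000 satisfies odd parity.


Number of 1s: 3

Yes, parity is correct (3 ones)


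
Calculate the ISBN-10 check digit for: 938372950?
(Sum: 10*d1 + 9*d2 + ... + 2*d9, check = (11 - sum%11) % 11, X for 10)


Weighted sum: 305
305 mod 11 = 8

Check digit: 3


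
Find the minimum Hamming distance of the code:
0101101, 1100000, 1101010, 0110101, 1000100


Comparing all pairs, minimum distance: 2
Can detect 1 errors, correct 0 errors

2


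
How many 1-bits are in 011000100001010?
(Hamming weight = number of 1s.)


Counting 1s in 011000100001010

5


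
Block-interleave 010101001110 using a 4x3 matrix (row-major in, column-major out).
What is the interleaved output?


Matrix:
  010
  101
  001
  110
Read columns: 010110010110

010110010110


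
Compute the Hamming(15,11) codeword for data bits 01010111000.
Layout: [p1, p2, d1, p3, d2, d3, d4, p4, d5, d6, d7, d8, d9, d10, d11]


Parity bits: p1=1, p2=1, p3=1, p4=1

110110110111000


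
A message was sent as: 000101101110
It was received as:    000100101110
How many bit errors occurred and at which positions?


XOR: 000001000000

1 error(s) at position(s): 5


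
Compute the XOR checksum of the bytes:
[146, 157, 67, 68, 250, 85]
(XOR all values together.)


XOR chain: 146 ^ 157 ^ 67 ^ 68 ^ 250 ^ 85 = 167

167


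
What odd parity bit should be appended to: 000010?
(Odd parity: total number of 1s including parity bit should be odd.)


Number of 1s in data: 1
Parity bit: 0

0


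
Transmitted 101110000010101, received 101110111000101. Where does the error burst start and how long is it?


XOR: 000000111010000

Burst at position 6, length 5


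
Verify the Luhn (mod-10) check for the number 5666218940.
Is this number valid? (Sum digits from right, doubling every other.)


Luhn sum = 45
45 mod 10 = 5

Invalid (Luhn sum mod 10 = 5)


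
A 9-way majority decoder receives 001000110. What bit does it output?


Ones: 3 out of 9
Threshold: 5

0 (3/9 voted 1)


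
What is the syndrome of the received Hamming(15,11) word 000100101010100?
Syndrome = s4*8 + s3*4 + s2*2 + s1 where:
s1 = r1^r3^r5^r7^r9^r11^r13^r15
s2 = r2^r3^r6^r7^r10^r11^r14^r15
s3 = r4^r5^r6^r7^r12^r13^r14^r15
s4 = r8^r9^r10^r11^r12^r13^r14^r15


s1=0, s2=0, s3=1, s4=1

Syndrome = 12 (error at position 12)


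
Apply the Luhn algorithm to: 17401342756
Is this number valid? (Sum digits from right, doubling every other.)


Luhn sum = 39
39 mod 10 = 9

Invalid (Luhn sum mod 10 = 9)


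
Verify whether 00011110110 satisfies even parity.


Number of 1s: 6

Yes, parity is correct (6 ones)


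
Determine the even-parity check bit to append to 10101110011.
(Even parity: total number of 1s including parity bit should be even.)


Number of 1s in data: 7
Parity bit: 1

1


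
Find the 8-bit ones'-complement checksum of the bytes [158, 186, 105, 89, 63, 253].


Sum = 854 mod 256 = 86
Complement = 169

169


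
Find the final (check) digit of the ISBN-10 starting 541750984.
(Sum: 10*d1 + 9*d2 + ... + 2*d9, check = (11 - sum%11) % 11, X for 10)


Weighted sum: 241
241 mod 11 = 10

Check digit: 1


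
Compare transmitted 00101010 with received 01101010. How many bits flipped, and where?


XOR: 01000000

1 error(s) at position(s): 1


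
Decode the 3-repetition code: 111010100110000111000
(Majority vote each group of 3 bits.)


Groups: 111, 010, 100, 110, 000, 111, 000
Majority votes: 1001010

1001010


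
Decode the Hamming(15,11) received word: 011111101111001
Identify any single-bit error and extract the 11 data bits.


Syndrome = 10: error at position 10

Data: 11111011001 (corrected bit 10)


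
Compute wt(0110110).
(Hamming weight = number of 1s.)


Counting 1s in 0110110

4


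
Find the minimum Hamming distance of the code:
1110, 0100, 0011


Comparing all pairs, minimum distance: 2
Can detect 1 errors, correct 0 errors

2


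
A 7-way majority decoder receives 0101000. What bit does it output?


Ones: 2 out of 7
Threshold: 4

0 (2/7 voted 1)


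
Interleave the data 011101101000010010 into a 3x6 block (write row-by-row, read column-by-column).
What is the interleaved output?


Matrix:
  011101
  101000
  010010
Read columns: 010101110100001100

010101110100001100


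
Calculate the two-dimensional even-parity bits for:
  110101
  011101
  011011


Row parities: 000
Column parities: 110011

Row P: 000, Col P: 110011, Corner: 0


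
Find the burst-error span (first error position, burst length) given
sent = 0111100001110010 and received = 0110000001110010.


XOR: 0001100000000000

Burst at position 3, length 2


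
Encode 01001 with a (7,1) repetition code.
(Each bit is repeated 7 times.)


Each bit -> 7 copies

00000001111111000000000000001111111


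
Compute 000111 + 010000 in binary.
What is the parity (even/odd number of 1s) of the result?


000111 = 7
010000 = 16
Sum = 23 = 10111
1s count = 4

even parity (4 ones in 10111)


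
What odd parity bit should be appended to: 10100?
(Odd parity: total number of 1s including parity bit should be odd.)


Number of 1s in data: 2
Parity bit: 1

1


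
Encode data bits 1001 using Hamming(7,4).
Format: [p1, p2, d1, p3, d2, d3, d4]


Parity bits: p1=0, p2=0, p3=1

0011001


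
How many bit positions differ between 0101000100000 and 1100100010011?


XOR: 1001100110011
Count of 1s: 7

7


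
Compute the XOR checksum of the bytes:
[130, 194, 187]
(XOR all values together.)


XOR chain: 130 ^ 194 ^ 187 = 251

251


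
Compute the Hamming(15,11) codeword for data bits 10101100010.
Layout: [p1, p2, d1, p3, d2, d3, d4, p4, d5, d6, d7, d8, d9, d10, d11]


Parity bits: p1=0, p2=0, p3=0, p4=1

001001011100010


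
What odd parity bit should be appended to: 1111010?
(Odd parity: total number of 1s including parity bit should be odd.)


Number of 1s in data: 5
Parity bit: 0

0


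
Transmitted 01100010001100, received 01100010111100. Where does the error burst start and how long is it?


XOR: 00000000110000

Burst at position 8, length 2


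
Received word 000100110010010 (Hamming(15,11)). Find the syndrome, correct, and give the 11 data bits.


Syndrome = 14: error at position 14

Data: 00010010000 (corrected bit 14)


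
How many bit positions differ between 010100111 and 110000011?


XOR: 100100100
Count of 1s: 3

3


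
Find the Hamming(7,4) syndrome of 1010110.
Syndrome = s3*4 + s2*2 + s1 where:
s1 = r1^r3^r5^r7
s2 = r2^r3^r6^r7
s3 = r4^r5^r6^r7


s1=1, s2=0, s3=0

Syndrome = 1 (error at position 1)


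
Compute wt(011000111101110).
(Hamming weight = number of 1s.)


Counting 1s in 011000111101110

9


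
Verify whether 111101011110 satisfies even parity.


Number of 1s: 9

No, parity error (9 ones)


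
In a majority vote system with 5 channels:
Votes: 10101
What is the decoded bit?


Ones: 3 out of 5
Threshold: 3

1 (3/5 voted 1)


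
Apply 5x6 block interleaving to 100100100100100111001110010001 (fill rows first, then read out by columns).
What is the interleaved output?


Matrix:
  100100
  100100
  100111
  001110
  010001
Read columns: 111000000100010111100011000101

111000000100010111100011000101


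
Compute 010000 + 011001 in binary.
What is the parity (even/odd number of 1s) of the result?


010000 = 16
011001 = 25
Sum = 41 = 101001
1s count = 3

odd parity (3 ones in 101001)


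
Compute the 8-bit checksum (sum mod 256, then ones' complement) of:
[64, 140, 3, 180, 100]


Sum = 487 mod 256 = 231
Complement = 24

24


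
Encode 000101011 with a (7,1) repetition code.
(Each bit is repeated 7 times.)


Each bit -> 7 copies

000000000000000000000111111100000001111111000000011111111111111


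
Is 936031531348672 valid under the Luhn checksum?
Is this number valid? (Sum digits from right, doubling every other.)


Luhn sum = 68
68 mod 10 = 8

Invalid (Luhn sum mod 10 = 8)


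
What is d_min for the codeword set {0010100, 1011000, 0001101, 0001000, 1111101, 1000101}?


Comparing all pairs, minimum distance: 2
Can detect 1 errors, correct 0 errors

2


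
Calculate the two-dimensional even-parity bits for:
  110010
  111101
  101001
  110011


Row parities: 1110
Column parities: 010101

Row P: 1110, Col P: 010101, Corner: 1


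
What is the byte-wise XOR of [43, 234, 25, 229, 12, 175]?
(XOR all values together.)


XOR chain: 43 ^ 234 ^ 25 ^ 229 ^ 12 ^ 175 = 158

158


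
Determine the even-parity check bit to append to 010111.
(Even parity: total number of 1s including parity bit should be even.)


Number of 1s in data: 4
Parity bit: 0

0


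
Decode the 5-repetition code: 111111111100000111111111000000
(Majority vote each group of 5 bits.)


Groups: 11111, 11111, 00000, 11111, 11110, 00000
Majority votes: 110110

110110


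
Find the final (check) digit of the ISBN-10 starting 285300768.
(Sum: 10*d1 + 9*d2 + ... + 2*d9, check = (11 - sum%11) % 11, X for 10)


Weighted sum: 215
215 mod 11 = 6

Check digit: 5


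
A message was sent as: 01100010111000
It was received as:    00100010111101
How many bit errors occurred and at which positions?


XOR: 01000000000101

3 error(s) at position(s): 1, 11, 13


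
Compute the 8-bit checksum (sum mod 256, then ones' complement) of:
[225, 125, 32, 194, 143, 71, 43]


Sum = 833 mod 256 = 65
Complement = 190

190


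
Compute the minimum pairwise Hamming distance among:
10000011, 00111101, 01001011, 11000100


Comparing all pairs, minimum distance: 3
Can detect 2 errors, correct 1 errors

3


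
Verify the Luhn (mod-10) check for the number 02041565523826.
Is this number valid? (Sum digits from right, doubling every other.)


Luhn sum = 48
48 mod 10 = 8

Invalid (Luhn sum mod 10 = 8)


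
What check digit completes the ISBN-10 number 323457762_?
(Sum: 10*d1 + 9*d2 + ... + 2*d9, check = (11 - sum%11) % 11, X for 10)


Weighted sum: 215
215 mod 11 = 6

Check digit: 5


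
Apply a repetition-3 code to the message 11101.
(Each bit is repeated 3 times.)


Each bit -> 3 copies

111111111000111


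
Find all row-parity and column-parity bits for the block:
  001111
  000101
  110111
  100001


Row parities: 0010
Column parities: 011100

Row P: 0010, Col P: 011100, Corner: 1


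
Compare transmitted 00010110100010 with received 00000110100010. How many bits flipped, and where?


XOR: 00010000000000

1 error(s) at position(s): 3


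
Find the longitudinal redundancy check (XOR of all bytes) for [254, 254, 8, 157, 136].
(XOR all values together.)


XOR chain: 254 ^ 254 ^ 8 ^ 157 ^ 136 = 29

29


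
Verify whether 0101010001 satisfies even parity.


Number of 1s: 4

Yes, parity is correct (4 ones)


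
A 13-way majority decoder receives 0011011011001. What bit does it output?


Ones: 7 out of 13
Threshold: 7

1 (7/13 voted 1)


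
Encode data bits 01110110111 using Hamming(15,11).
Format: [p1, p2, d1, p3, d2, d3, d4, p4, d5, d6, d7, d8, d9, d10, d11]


Parity bits: p1=1, p2=0, p3=0, p4=1

100011110110111


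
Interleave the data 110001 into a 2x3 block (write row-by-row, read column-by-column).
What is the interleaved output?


Matrix:
  110
  001
Read columns: 101001

101001


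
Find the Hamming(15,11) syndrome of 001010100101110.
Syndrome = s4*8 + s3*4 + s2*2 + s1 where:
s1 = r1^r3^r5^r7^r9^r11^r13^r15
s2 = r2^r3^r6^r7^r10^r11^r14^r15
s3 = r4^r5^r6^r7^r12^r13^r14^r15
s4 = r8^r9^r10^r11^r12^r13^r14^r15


s1=0, s2=0, s3=1, s4=0

Syndrome = 4 (error at position 4)


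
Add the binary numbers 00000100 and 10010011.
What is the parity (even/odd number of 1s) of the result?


00000100 = 4
10010011 = 147
Sum = 151 = 10010111
1s count = 5

odd parity (5 ones in 10010111)


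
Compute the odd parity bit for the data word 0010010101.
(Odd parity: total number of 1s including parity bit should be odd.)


Number of 1s in data: 4
Parity bit: 1

1


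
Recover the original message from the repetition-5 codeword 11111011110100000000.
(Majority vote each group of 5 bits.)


Groups: 11111, 01111, 01000, 00000
Majority votes: 1100

1100


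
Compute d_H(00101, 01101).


XOR: 01000
Count of 1s: 1

1


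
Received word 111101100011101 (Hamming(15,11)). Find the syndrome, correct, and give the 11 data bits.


Syndrome = 0: no error detected

Data: 10110011101 (no errors)


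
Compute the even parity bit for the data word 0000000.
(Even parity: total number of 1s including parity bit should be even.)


Number of 1s in data: 0
Parity bit: 0

0


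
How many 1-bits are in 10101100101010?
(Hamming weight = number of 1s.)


Counting 1s in 10101100101010

7


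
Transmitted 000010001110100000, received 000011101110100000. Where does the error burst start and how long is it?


XOR: 000001100000000000

Burst at position 5, length 2


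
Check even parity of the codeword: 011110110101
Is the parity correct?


Number of 1s: 8

Yes, parity is correct (8 ones)


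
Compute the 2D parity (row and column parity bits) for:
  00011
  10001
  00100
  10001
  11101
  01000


Row parities: 001001
Column parities: 10010

Row P: 001001, Col P: 10010, Corner: 0


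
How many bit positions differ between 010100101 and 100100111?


XOR: 110000010
Count of 1s: 3

3


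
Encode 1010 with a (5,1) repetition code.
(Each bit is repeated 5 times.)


Each bit -> 5 copies

11111000001111100000


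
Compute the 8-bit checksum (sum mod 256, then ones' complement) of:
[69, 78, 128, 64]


Sum = 339 mod 256 = 83
Complement = 172

172


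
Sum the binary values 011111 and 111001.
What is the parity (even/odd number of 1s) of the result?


011111 = 31
111001 = 57
Sum = 88 = 1011000
1s count = 3

odd parity (3 ones in 1011000)


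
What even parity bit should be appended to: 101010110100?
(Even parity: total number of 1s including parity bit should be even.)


Number of 1s in data: 6
Parity bit: 0

0


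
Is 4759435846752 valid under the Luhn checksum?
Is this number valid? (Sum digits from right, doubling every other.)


Luhn sum = 62
62 mod 10 = 2

Invalid (Luhn sum mod 10 = 2)


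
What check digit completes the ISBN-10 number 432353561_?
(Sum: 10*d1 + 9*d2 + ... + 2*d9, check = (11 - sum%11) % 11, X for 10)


Weighted sum: 189
189 mod 11 = 2

Check digit: 9


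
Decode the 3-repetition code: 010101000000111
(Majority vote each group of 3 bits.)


Groups: 010, 101, 000, 000, 111
Majority votes: 01001

01001


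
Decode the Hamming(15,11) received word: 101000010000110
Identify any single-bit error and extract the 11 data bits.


Syndrome = 9: error at position 9

Data: 10001000110 (corrected bit 9)


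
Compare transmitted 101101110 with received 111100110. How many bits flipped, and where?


XOR: 010001000

2 error(s) at position(s): 1, 5


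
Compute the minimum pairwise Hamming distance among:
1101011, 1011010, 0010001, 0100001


Comparing all pairs, minimum distance: 2
Can detect 1 errors, correct 0 errors

2


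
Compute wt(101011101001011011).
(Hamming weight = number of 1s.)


Counting 1s in 101011101001011011

11


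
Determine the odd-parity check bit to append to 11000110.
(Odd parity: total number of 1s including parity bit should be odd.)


Number of 1s in data: 4
Parity bit: 1

1


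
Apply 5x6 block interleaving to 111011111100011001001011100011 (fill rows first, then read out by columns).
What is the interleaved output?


Matrix:
  111011
  111100
  011001
  001011
  100011
Read columns: 110011110011110010001001110111

110011110011110010001001110111


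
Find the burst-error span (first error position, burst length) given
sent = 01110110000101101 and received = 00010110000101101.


XOR: 01100000000000000

Burst at position 1, length 2


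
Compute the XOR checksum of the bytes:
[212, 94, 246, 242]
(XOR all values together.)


XOR chain: 212 ^ 94 ^ 246 ^ 242 = 142

142


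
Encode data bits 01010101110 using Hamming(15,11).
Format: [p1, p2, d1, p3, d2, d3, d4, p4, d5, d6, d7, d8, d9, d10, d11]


Parity bits: p1=1, p2=1, p3=1, p4=0

110110100101110


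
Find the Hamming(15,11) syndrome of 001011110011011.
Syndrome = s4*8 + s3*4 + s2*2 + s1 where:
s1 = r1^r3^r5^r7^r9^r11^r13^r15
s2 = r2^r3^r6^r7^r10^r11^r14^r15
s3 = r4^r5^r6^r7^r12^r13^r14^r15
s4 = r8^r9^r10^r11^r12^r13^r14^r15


s1=1, s2=0, s3=0, s4=1

Syndrome = 9 (error at position 9)


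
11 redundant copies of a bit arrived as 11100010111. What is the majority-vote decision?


Ones: 7 out of 11
Threshold: 6

1 (7/11 voted 1)


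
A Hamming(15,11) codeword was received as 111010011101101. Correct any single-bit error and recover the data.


Syndrome = 0: no error detected

Data: 11001101101 (no errors)


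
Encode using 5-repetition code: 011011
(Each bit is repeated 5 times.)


Each bit -> 5 copies

000001111111111000001111111111


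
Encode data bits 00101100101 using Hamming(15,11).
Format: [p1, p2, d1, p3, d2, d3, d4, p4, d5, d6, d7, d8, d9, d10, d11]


Parity bits: p1=1, p2=1, p3=1, p4=0

110101001100101


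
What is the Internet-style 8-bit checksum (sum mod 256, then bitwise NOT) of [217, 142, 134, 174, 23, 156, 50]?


Sum = 896 mod 256 = 128
Complement = 127

127


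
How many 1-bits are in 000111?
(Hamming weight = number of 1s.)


Counting 1s in 000111

3


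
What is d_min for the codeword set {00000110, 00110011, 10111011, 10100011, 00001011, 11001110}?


Comparing all pairs, minimum distance: 2
Can detect 1 errors, correct 0 errors

2


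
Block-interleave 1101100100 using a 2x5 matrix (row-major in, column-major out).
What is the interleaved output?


Matrix:
  11011
  00100
Read columns: 1010011010

1010011010


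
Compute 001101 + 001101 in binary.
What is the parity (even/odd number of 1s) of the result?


001101 = 13
001101 = 13
Sum = 26 = 11010
1s count = 3

odd parity (3 ones in 11010)


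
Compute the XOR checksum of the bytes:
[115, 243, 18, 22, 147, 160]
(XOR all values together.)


XOR chain: 115 ^ 243 ^ 18 ^ 22 ^ 147 ^ 160 = 183

183


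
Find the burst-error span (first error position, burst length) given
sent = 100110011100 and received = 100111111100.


XOR: 000001100000

Burst at position 5, length 2


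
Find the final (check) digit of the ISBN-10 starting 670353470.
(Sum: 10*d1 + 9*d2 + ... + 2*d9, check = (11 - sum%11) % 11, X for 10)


Weighted sum: 226
226 mod 11 = 6

Check digit: 5


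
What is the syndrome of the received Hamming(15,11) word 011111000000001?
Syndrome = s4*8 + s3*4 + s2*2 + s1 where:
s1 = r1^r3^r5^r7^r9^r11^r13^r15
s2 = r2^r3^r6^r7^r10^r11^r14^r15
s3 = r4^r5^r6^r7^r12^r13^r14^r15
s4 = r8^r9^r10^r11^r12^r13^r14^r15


s1=1, s2=0, s3=0, s4=1

Syndrome = 9 (error at position 9)


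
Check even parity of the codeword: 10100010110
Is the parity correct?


Number of 1s: 5

No, parity error (5 ones)


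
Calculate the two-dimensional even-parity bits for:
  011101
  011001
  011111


Row parities: 011
Column parities: 011011

Row P: 011, Col P: 011011, Corner: 0


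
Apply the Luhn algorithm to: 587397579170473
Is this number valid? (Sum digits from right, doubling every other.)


Luhn sum = 79
79 mod 10 = 9

Invalid (Luhn sum mod 10 = 9)


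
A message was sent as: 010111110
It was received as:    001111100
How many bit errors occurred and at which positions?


XOR: 011000010

3 error(s) at position(s): 1, 2, 7


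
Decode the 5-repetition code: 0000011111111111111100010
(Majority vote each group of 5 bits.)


Groups: 00000, 11111, 11111, 11111, 00010
Majority votes: 01110

01110


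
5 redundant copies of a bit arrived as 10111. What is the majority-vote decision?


Ones: 4 out of 5
Threshold: 3

1 (4/5 voted 1)


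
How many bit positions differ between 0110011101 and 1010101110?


XOR: 1100110011
Count of 1s: 6

6


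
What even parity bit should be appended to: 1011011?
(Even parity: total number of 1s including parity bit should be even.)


Number of 1s in data: 5
Parity bit: 1

1


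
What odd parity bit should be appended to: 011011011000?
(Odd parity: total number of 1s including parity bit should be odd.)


Number of 1s in data: 6
Parity bit: 1

1


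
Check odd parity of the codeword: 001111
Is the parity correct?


Number of 1s: 4

No, parity error (4 ones)


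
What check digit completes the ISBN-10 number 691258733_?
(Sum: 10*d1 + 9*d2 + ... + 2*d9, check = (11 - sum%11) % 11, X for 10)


Weighted sum: 276
276 mod 11 = 1

Check digit: X


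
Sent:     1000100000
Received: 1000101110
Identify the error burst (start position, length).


XOR: 0000001110

Burst at position 6, length 3


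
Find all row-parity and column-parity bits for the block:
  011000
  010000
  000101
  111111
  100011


Row parities: 01001
Column parities: 010001

Row P: 01001, Col P: 010001, Corner: 0


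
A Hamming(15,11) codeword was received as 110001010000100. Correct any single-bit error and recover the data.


Syndrome = 0: no error detected

Data: 00100000100 (no errors)


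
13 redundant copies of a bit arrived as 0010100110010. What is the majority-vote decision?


Ones: 5 out of 13
Threshold: 7

0 (5/13 voted 1)


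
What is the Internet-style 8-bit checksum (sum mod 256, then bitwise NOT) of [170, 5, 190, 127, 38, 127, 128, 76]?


Sum = 861 mod 256 = 93
Complement = 162

162


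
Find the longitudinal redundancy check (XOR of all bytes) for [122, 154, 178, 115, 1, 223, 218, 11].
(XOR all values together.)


XOR chain: 122 ^ 154 ^ 178 ^ 115 ^ 1 ^ 223 ^ 218 ^ 11 = 46

46


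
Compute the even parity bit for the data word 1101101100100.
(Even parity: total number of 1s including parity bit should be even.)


Number of 1s in data: 7
Parity bit: 1

1


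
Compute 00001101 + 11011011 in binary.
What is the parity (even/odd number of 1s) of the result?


00001101 = 13
11011011 = 219
Sum = 232 = 11101000
1s count = 4

even parity (4 ones in 11101000)


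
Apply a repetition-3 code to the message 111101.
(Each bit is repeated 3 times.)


Each bit -> 3 copies

111111111111000111


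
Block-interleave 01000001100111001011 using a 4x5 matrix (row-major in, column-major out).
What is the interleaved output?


Matrix:
  01000
  00110
  01110
  01011
Read columns: 00001011011001110001

00001011011001110001


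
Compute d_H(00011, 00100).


XOR: 00111
Count of 1s: 3

3


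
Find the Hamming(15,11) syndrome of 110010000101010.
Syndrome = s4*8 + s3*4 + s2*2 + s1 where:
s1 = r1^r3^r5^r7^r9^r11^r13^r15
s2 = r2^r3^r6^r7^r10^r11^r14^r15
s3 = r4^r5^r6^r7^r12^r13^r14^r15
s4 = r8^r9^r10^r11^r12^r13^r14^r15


s1=0, s2=1, s3=1, s4=1

Syndrome = 14 (error at position 14)


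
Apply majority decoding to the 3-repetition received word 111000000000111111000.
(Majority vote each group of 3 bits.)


Groups: 111, 000, 000, 000, 111, 111, 000
Majority votes: 1000110

1000110


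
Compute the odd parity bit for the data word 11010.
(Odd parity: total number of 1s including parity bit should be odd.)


Number of 1s in data: 3
Parity bit: 0

0


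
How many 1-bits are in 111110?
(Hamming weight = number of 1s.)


Counting 1s in 111110

5


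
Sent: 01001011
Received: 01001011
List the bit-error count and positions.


XOR: 00000000

0 errors (received matches sent)


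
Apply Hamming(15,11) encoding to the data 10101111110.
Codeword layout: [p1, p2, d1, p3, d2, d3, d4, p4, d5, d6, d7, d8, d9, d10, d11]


Parity bits: p1=0, p2=1, p3=0, p4=0

011001001111110


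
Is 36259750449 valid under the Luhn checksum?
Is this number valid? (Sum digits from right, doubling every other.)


Luhn sum = 49
49 mod 10 = 9

Invalid (Luhn sum mod 10 = 9)


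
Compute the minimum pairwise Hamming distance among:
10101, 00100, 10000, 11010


Comparing all pairs, minimum distance: 2
Can detect 1 errors, correct 0 errors

2


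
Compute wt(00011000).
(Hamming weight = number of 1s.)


Counting 1s in 00011000

2


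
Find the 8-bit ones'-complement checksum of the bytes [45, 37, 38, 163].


Sum = 283 mod 256 = 27
Complement = 228

228


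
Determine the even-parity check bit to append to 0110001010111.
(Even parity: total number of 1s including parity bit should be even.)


Number of 1s in data: 7
Parity bit: 1

1


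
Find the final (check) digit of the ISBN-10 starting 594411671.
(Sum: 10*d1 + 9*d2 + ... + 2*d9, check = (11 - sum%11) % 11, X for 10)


Weighted sum: 249
249 mod 11 = 7

Check digit: 4


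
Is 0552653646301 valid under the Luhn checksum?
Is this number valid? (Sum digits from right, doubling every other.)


Luhn sum = 34
34 mod 10 = 4

Invalid (Luhn sum mod 10 = 4)


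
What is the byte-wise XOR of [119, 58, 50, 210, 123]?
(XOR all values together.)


XOR chain: 119 ^ 58 ^ 50 ^ 210 ^ 123 = 214

214


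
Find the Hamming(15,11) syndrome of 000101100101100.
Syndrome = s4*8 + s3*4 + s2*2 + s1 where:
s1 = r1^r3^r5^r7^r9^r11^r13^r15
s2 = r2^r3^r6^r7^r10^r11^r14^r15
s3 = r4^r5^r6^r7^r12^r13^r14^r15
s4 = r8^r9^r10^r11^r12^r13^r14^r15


s1=0, s2=1, s3=1, s4=1

Syndrome = 14 (error at position 14)


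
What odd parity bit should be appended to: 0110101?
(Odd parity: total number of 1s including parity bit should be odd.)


Number of 1s in data: 4
Parity bit: 1

1


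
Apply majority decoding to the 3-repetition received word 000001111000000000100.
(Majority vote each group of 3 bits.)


Groups: 000, 001, 111, 000, 000, 000, 100
Majority votes: 0010000

0010000


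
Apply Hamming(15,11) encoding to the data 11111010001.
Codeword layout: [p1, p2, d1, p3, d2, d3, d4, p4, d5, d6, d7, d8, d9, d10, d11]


Parity bits: p1=0, p2=1, p3=0, p4=1

011011111010001


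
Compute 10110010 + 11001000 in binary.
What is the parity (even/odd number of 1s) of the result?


10110010 = 178
11001000 = 200
Sum = 378 = 101111010
1s count = 6

even parity (6 ones in 101111010)


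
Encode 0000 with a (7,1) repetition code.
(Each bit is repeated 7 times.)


Each bit -> 7 copies

0000000000000000000000000000


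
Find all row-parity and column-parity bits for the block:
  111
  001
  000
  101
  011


Row parities: 11000
Column parities: 000

Row P: 11000, Col P: 000, Corner: 0


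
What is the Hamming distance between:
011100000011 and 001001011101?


XOR: 010101011110
Count of 1s: 7

7


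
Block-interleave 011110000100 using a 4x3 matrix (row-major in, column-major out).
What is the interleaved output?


Matrix:
  011
  110
  000
  100
Read columns: 010111001000

010111001000


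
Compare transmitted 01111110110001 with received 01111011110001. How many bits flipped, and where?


XOR: 00000101000000

2 error(s) at position(s): 5, 7


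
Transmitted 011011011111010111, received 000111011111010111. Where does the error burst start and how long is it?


XOR: 011100000000000000

Burst at position 1, length 3


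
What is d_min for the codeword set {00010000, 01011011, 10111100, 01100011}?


Comparing all pairs, minimum distance: 3
Can detect 2 errors, correct 1 errors

3


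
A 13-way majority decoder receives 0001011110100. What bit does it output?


Ones: 6 out of 13
Threshold: 7

0 (6/13 voted 1)


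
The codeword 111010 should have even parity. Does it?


Number of 1s: 4

Yes, parity is correct (4 ones)


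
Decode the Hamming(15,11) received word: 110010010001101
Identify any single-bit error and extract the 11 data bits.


Syndrome = 0: no error detected

Data: 01000001101 (no errors)


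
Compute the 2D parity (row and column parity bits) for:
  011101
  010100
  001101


Row parities: 001
Column parities: 000100

Row P: 001, Col P: 000100, Corner: 1


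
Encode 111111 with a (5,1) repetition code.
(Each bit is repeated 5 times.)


Each bit -> 5 copies

111111111111111111111111111111


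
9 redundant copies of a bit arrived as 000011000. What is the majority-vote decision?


Ones: 2 out of 9
Threshold: 5

0 (2/9 voted 1)


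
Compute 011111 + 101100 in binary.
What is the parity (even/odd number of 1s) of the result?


011111 = 31
101100 = 44
Sum = 75 = 1001011
1s count = 4

even parity (4 ones in 1001011)


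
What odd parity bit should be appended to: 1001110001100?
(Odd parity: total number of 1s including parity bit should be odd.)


Number of 1s in data: 6
Parity bit: 1

1


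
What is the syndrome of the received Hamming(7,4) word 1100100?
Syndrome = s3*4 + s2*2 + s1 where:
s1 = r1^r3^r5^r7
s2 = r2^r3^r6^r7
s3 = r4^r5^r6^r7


s1=0, s2=1, s3=1

Syndrome = 6 (error at position 6)


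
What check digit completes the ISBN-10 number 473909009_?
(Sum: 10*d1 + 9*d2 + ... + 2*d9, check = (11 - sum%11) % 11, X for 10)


Weighted sum: 253
253 mod 11 = 0

Check digit: 0


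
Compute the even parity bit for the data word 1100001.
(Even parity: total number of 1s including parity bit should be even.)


Number of 1s in data: 3
Parity bit: 1

1


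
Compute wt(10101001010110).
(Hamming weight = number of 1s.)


Counting 1s in 10101001010110

7


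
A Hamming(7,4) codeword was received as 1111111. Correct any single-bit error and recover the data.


Syndrome = 0: no error detected

Data: 1111 (no errors)


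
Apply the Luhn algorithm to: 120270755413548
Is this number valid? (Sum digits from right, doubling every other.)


Luhn sum = 65
65 mod 10 = 5

Invalid (Luhn sum mod 10 = 5)


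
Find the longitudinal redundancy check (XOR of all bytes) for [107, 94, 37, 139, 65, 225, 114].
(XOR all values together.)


XOR chain: 107 ^ 94 ^ 37 ^ 139 ^ 65 ^ 225 ^ 114 = 73

73


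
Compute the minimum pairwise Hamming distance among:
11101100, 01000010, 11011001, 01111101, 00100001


Comparing all pairs, minimum distance: 3
Can detect 2 errors, correct 1 errors

3


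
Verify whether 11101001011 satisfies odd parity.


Number of 1s: 7

Yes, parity is correct (7 ones)


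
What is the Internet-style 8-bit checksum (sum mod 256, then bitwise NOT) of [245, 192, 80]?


Sum = 517 mod 256 = 5
Complement = 250

250


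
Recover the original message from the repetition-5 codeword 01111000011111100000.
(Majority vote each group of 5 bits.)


Groups: 01111, 00001, 11111, 00000
Majority votes: 1010

1010


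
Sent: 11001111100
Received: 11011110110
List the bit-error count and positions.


XOR: 00010001010

3 error(s) at position(s): 3, 7, 9


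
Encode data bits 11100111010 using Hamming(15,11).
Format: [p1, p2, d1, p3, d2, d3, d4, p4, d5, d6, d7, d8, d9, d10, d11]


Parity bits: p1=1, p2=1, p3=0, p4=0

111011000111010


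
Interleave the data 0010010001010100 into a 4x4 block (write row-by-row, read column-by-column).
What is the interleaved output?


Matrix:
  0010
  0100
  0101
  0100
Read columns: 0000011110000010

0000011110000010


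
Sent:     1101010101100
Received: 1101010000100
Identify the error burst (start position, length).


XOR: 0000000101000

Burst at position 7, length 3


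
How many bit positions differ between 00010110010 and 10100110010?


XOR: 10110000000
Count of 1s: 3

3


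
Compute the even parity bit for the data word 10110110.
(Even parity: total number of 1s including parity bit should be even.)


Number of 1s in data: 5
Parity bit: 1

1


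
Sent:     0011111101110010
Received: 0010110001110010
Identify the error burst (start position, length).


XOR: 0001001100000000

Burst at position 3, length 5


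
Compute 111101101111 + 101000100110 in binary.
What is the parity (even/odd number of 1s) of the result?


111101101111 = 3951
101000100110 = 2598
Sum = 6549 = 1100110010101
1s count = 7

odd parity (7 ones in 1100110010101)


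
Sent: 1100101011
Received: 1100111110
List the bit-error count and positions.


XOR: 0000010101

3 error(s) at position(s): 5, 7, 9


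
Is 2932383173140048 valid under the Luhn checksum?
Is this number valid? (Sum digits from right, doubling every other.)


Luhn sum = 72
72 mod 10 = 2

Invalid (Luhn sum mod 10 = 2)


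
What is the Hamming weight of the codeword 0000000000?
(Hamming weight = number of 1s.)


Counting 1s in 0000000000

0


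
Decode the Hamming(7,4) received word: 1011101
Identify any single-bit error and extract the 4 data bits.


Syndrome = 4: error at position 4

Data: 1101 (corrected bit 4)


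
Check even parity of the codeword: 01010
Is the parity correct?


Number of 1s: 2

Yes, parity is correct (2 ones)


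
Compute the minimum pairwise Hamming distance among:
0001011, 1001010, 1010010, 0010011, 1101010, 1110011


Comparing all pairs, minimum distance: 1
Can detect 0 errors, correct 0 errors

1


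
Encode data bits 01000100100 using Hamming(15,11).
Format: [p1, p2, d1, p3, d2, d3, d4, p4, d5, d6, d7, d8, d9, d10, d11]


Parity bits: p1=0, p2=1, p3=0, p4=0

010010000100100


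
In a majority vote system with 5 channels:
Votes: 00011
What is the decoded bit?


Ones: 2 out of 5
Threshold: 3

0 (2/5 voted 1)


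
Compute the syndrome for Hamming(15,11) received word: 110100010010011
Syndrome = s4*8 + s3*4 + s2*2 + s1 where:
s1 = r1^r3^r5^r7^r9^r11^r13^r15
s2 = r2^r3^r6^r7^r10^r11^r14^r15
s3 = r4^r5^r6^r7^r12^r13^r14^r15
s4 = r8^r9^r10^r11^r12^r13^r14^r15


s1=1, s2=0, s3=1, s4=0

Syndrome = 5 (error at position 5)


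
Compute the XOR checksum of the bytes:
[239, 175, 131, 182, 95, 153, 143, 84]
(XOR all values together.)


XOR chain: 239 ^ 175 ^ 131 ^ 182 ^ 95 ^ 153 ^ 143 ^ 84 = 104

104


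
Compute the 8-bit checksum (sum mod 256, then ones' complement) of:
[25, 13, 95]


Sum = 133 mod 256 = 133
Complement = 122

122


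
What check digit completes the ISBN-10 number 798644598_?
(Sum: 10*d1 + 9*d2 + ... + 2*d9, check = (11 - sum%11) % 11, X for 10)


Weighted sum: 364
364 mod 11 = 1

Check digit: X


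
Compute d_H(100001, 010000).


XOR: 110001
Count of 1s: 3

3


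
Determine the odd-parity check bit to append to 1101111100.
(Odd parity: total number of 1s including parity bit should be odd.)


Number of 1s in data: 7
Parity bit: 0

0


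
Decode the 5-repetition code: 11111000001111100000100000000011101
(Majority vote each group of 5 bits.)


Groups: 11111, 00000, 11111, 00000, 10000, 00000, 11101
Majority votes: 1010001

1010001


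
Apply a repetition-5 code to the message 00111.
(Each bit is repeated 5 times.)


Each bit -> 5 copies

0000000000111111111111111


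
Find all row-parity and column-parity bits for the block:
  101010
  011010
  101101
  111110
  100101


Row parities: 11011
Column parities: 000110

Row P: 11011, Col P: 000110, Corner: 0


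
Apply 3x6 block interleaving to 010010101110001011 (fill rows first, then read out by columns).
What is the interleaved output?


Matrix:
  010010
  101110
  001011
Read columns: 010100011010111001

010100011010111001


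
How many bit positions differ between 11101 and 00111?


XOR: 11010
Count of 1s: 3

3


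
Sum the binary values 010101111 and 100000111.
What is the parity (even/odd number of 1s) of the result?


010101111 = 175
100000111 = 263
Sum = 438 = 110110110
1s count = 6

even parity (6 ones in 110110110)


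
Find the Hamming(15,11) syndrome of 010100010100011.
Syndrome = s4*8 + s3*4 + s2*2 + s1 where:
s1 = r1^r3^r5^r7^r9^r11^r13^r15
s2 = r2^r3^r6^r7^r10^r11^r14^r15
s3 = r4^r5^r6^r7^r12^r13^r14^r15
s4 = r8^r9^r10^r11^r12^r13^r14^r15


s1=1, s2=0, s3=1, s4=0

Syndrome = 5 (error at position 5)
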